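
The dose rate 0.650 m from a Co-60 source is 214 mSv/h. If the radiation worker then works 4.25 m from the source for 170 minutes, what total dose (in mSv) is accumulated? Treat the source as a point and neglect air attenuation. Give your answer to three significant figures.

14.2 mSv

Intensity scales as (d₁/d₂)², so rate at 4.25 m:
214 × (0.650/4.25)² = 214 × 0.02339 = 5.005 mSv/h.
Dose = rate × time = 5.005 mSv/h × 2.833 h = 14.18 mSv.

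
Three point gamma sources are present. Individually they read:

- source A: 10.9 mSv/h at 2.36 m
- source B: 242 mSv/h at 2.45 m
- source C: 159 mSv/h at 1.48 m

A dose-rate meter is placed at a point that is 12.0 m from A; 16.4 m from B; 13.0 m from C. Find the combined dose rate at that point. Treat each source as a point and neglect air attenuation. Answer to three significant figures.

By superposition, sum each source's inverse-square contribution:
A: 10.9 × (2.36/12.0)² = 0.4216 mSv/h
B: 242 × (2.45/16.4)² = 5.401 mSv/h
C: 159 × (1.48/13.0)² = 2.061 mSv/h
Total = 0.4216 + 5.401 + 2.061 = 7.884 mSv/h.

7.88 mSv/h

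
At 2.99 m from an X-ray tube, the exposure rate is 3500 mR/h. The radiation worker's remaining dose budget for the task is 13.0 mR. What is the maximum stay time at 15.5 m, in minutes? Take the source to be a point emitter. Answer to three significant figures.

Applying the 1/r² law, rate at 15.5 m:
(2.99/15.5)² = 0.03721, so 3500 × 0.03721 = 130.2 mR/h.
Stay time = 13.0 mR ÷ 130.2 mR/h = 0.09985 h = 5.991 min.

5.99 min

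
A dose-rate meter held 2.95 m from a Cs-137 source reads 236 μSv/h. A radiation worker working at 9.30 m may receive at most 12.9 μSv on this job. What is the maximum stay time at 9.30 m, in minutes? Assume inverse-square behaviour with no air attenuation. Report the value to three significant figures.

Applying the 1/r² law, rate at 9.30 m:
236 × (2.95/9.30)² = 236 × 0.1006 = 23.74 μSv/h.
Stay time = 12.9 μSv ÷ 23.74 μSv/h = 0.5434 h = 32.60 min.

32.6 min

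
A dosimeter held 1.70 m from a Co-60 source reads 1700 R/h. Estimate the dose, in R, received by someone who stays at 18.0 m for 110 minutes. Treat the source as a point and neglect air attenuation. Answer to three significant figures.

27.8 R

Since intensity falls as 1/r², rate at 18.0 m:
1700 × (1.70/18.0)² = 1700 × 0.008920 = 15.16 R/h.
Dose = rate × time = 15.16 R/h × 1.833 h = 27.79 R.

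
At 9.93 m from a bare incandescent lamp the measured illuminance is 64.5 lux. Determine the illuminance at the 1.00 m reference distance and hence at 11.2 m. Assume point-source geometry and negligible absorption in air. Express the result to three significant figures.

6360 lux; 50.7 lux

By the inverse-square law,
At 1.00 m: 64.5 × (9.93/1.00)² = 64.5 × 98.60 = 6360 lux
At 11.2 m: 6360 × (1.00/11.2)² = 6360 × 0.007972 = 50.70 lux.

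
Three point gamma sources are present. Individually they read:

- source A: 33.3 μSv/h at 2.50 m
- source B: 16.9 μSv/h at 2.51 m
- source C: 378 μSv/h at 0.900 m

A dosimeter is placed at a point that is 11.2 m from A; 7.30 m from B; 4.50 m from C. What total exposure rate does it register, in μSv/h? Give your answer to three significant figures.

By superposition, sum each source's inverse-square contribution:
A: 33.3 × (2.50/11.2)² = 1.659 μSv/h
B: 16.9 × (2.51/7.30)² = 1.998 μSv/h
C: 378 × (0.900/4.50)² = 15.12 μSv/h
Total = 1.659 + 1.998 + 15.12 = 18.78 μSv/h.

18.8 μSv/h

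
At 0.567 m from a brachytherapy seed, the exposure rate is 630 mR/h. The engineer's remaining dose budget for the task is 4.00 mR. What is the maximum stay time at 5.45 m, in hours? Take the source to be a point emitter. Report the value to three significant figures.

0.587 h

By the inverse-square law, rate at 5.45 m:
630 × (0.567/5.45)² = 630 × 0.01082 = 6.817 mR/h.
Stay time = 4.00 mR ÷ 6.817 mR/h = 0.5868 h.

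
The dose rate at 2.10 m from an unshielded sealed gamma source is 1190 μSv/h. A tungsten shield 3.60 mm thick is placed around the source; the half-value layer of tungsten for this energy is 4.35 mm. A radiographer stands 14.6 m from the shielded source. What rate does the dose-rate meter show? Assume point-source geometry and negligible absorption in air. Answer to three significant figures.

13.9 μSv/h

Distance alone: 1190 × (2.10/14.6)² = 1190 × 0.02069 = 24.62 μSv/h.
Shield: 3.60/4.35 = 0.8276 half-value layers → attenuation 2^(−0.8276) = 0.5635.
Combined: 24.62 × 0.5635 = 13.87 μSv/h.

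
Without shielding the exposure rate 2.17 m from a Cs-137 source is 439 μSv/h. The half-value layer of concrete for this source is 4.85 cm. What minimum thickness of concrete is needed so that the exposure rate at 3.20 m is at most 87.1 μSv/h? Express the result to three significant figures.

At 3.20 m, distance alone gives 439 × (2.17/3.20)² = 439 × 0.4599 = 201.9 μSv/h.
Further attenuation needed: 201.9/87.1 = 2.318.
n = log₂(2.318) = 1.213 half-value layers.
Thickness = 1.213 × 4.85 cm = 5.883 cm.

5.88 cm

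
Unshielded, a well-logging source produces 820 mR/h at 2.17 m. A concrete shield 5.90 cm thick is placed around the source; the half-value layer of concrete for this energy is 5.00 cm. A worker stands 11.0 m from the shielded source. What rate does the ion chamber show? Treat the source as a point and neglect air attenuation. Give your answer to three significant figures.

14.1 mR/h

Distance alone: 820 × (2.17/11.0)² = 820 × 0.03892 = 31.91 mR/h.
Shield: 5.90/5.00 = 1.180 half-value layers → attenuation 2^(−1.180) = 0.4414.
Combined: 31.91 × 0.4414 = 14.09 mR/h.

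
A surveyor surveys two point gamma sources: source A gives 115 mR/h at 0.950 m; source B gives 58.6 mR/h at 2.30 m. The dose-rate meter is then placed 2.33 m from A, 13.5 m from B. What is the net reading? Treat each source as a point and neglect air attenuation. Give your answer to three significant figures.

20.8 mR/h

By superposition, sum each source's inverse-square contribution:
A: 115 × (0.950/2.33)² = 19.12 mR/h
B: 58.6 × (2.30/13.5)² = 1.701 mR/h
Total = 19.12 + 1.701 = 20.82 mR/h.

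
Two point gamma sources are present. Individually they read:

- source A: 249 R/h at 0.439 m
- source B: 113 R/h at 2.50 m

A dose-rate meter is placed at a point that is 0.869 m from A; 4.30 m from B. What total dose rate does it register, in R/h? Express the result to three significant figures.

By superposition, sum each source's inverse-square contribution:
A: 249 × (0.439/0.869)² = 63.55 R/h
B: 113 × (2.50/4.30)² = 38.20 R/h
Total = 63.55 + 38.20 = 101.8 R/h.

102 R/h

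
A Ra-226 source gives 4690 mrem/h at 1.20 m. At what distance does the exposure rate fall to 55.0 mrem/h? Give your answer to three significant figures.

Using I₁d₁² = I₂d₂², d₂ = d₁·√(I₁/I₂).
I₁/I₂ = 4690/55.0 = 85.27, so d₂ = 1.20 × √85.27 = 11.08 m.

11.1 m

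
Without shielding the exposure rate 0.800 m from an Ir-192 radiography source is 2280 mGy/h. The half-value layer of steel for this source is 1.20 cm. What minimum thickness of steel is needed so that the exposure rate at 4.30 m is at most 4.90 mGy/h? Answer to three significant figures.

4.81 cm

At 4.30 m, distance alone gives 2280 × (0.800/4.30)² = 2280 × 0.03461 = 78.91 mGy/h.
Further attenuation needed: 78.91/4.90 = 16.10.
n = log₂(16.10) = 4.009 half-value layers.
Thickness = 4.009 × 1.20 cm = 4.811 cm.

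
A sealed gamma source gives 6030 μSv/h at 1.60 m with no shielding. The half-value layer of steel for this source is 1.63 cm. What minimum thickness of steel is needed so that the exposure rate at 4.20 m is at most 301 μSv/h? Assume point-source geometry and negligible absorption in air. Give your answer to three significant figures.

At 4.20 m, distance alone gives (1.60/4.20)² = 0.1451, so 6030 × 0.1451 = 875.0 μSv/h.
Further attenuation needed: 875.0/301 = 2.907.
n = log₂(2.907) = 1.540 half-value layers.
Thickness = 1.540 × 1.63 cm = 2.510 cm.

2.51 cm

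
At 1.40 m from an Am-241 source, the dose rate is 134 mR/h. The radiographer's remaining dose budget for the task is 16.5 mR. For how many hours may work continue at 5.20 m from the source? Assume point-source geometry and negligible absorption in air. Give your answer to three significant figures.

1.70 h

Intensity scales as (d₁/d₂)², so rate at 5.20 m:
134 × (1.40/5.20)² = 134 × 0.07249 = 9.714 mR/h.
Stay time = 16.5 mR ÷ 9.714 mR/h = 1.699 h.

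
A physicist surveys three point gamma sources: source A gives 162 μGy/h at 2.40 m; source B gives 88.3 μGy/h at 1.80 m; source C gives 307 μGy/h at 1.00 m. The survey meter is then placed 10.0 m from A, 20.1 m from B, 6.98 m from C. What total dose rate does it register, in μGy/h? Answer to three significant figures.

16.3 μGy/h

Each source contributes Iᵢ·(dᵢ/rᵢ)²; contributions add.
A: 162 × (2.40/10.0)² = 9.331 μGy/h
B: 88.3 × (1.80/20.1)² = 0.7081 μGy/h
C: 307 × (1.00/6.98)² = 6.301 μGy/h
Total = 9.331 + 0.7081 + 6.301 = 16.34 μGy/h.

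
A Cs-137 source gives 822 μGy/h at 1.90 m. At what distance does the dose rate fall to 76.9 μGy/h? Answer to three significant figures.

6.21 m

Since intensity falls as 1/r², d₂ = d₁·√(I₁/I₂).
I₁/I₂ = 822/76.9 = 10.69, so d₂ = 1.90 × √10.69 = 6.212 m.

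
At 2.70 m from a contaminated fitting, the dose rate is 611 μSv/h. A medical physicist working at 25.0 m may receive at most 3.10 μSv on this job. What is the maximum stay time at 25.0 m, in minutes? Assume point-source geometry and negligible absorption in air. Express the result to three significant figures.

By the inverse-square law, rate at 25.0 m:
(2.70/25.0)² = 0.01166, so 611 × 0.01166 = 7.124 μSv/h.
Stay time = 3.10 μSv ÷ 7.124 μSv/h = 0.4351 h = 26.11 min.

26.1 min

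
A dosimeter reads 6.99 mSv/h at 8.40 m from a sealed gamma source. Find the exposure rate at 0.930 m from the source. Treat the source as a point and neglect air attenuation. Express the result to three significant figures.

570 mSv/h

Applying the 1/r² law, the rate at 0.930 m is
(8.40/0.930)² = 81.58, so 6.99 × 81.58 = 570.2 mSv/h.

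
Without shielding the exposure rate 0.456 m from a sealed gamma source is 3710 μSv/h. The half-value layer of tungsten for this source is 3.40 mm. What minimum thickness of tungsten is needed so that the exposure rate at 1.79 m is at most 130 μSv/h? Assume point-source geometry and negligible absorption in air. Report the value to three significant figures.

At 1.79 m, distance alone gives (0.456/1.79)² = 0.06490, so 3710 × 0.06490 = 240.8 μSv/h.
Further attenuation needed: 240.8/130 = 1.852.
n = log₂(1.852) = 0.8891 half-value layers.
Thickness = 0.8891 × 3.40 mm = 3.023 mm.

3.02 mm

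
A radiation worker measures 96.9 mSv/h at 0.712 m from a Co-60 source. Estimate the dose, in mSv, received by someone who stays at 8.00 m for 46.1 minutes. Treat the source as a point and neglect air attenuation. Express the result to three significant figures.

0.590 mSv

Applying the 1/r² law, rate at 8.00 m:
(0.712/8.00)² = 0.007921, so 96.9 × 0.007921 = 0.7675 mSv/h.
Dose = rate × time = 0.7675 mSv/h × 0.7683 h = 0.5897 mSv.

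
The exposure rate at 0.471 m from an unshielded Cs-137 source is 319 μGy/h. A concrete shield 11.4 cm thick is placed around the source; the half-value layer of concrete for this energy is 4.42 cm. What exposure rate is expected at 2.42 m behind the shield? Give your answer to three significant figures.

2.02 μGy/h

Distance alone: (0.471/2.42)² = 0.03788, so 319 × 0.03788 = 12.08 μGy/h.
Shield: 11.4/4.42 = 2.579 half-value layers → attenuation 2^(−2.579) = 0.1674.
Combined: 12.08 × 0.1674 = 2.022 μGy/h.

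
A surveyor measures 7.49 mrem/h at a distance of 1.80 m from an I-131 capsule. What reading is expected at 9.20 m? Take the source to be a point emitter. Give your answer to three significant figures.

0.287 mrem/h

Since intensity falls as 1/r², the rate at 9.20 m is
7.49 × (1.80/9.20)² = 7.49 × 0.03828 = 0.2867 mrem/h.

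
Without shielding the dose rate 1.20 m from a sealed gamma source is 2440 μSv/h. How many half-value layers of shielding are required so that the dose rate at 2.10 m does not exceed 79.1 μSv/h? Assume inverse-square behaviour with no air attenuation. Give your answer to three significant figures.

At 2.10 m, distance alone gives 2440 × (1.20/2.10)² = 2440 × 0.3265 = 796.7 μSv/h.
Further attenuation needed: 796.7/79.1 = 10.07.
n = log₂(10.07) = 3.332 half-value layers.

3.33 half-value layers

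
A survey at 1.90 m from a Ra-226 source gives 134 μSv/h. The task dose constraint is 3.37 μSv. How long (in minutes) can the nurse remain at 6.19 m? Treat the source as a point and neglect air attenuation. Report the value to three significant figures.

Applying the 1/r² law, rate at 6.19 m:
134 × (1.90/6.19)² = 134 × 0.09422 = 12.63 μSv/h.
Stay time = 3.37 μSv ÷ 12.63 μSv/h = 0.2668 h = 16.01 min.

16.0 min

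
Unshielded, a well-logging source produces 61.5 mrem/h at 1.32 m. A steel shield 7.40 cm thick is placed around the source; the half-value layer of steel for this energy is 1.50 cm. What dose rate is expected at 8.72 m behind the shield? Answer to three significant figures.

Distance alone: 61.5 × (1.32/8.72)² = 61.5 × 0.02291 = 1.409 mrem/h.
Shield: 7.40/1.50 = 4.933 half-value layers → attenuation 2^(−4.933) = 0.03274.
Combined: 1.409 × 0.03274 = 0.04613 mrem/h.

0.0461 mrem/h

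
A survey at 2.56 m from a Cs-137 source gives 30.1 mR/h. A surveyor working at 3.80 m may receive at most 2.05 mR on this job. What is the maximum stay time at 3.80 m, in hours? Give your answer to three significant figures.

By the inverse-square law, rate at 3.80 m:
(2.56/3.80)² = 0.4539, so 30.1 × 0.4539 = 13.66 mR/h.
Stay time = 2.05 mR ÷ 13.66 mR/h = 0.1501 h.

0.150 h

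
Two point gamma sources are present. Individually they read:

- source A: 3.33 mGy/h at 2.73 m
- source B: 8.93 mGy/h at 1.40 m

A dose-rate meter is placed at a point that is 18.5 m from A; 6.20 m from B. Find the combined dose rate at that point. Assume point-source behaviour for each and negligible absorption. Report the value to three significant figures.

0.528 mGy/h

Each source contributes Iᵢ·(dᵢ/rᵢ)²; contributions add.
A: 3.33 × (2.73/18.5)² = 0.07251 mGy/h
B: 8.93 × (1.40/6.20)² = 0.4553 mGy/h
Total = 0.07251 + 0.4553 = 0.5278 mGy/h.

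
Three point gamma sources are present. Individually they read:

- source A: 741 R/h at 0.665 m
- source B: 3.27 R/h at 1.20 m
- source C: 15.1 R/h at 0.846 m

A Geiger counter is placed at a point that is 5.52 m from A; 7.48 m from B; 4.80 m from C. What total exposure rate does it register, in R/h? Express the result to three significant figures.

11.3 R/h

Each source contributes Iᵢ·(dᵢ/rᵢ)²; contributions add.
A: 741 × (0.665/5.52)² = 10.75 R/h
B: 3.27 × (1.20/7.48)² = 0.08416 R/h
C: 15.1 × (0.846/4.80)² = 0.4691 R/h
Total = 10.75 + 0.08416 + 0.4691 = 11.30 R/h.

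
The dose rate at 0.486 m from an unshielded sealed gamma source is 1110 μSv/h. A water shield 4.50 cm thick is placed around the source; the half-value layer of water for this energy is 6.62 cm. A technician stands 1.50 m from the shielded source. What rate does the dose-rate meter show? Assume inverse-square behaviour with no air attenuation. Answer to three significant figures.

72.7 μSv/h

Distance alone: (0.486/1.50)² = 0.1050, so 1110 × 0.1050 = 116.5 μSv/h.
Shield: 4.50/6.62 = 0.6798 half-value layers → attenuation 2^(−0.6798) = 0.6243.
Combined: 116.5 × 0.6243 = 72.73 μSv/h.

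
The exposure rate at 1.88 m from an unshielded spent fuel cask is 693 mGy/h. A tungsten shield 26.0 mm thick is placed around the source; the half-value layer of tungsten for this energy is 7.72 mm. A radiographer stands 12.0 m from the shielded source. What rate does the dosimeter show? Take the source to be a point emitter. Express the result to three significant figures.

Distance alone: (1.88/12.0)² = 0.02454, so 693 × 0.02454 = 17.01 mGy/h.
Shield: 26.0/7.72 = 3.368 half-value layers → attenuation 2^(−3.368) = 0.09686.
Combined: 17.01 × 0.09686 = 1.648 mGy/h.

1.65 mGy/h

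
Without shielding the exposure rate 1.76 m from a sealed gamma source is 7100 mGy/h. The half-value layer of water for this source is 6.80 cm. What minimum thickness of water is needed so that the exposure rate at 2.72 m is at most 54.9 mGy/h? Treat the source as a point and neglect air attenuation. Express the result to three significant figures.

At 2.72 m, distance alone gives 7100 × (1.76/2.72)² = 7100 × 0.4187 = 2973 mGy/h.
Further attenuation needed: 2973/54.9 = 54.15.
n = log₂(54.15) = 5.759 half-value layers.
Thickness = 5.759 × 6.80 cm = 39.16 cm.

39.2 cm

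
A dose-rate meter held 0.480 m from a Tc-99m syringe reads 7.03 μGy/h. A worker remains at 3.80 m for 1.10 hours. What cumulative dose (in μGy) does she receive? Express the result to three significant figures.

Intensity scales as (d₁/d₂)², so rate at 3.80 m:
7.03 × (0.480/3.80)² = 7.03 × 0.01596 = 0.1122 μGy/h.
Dose = rate × time = 0.1122 μGy/h × 1.100 h = 0.1234 μGy.

0.123 μGy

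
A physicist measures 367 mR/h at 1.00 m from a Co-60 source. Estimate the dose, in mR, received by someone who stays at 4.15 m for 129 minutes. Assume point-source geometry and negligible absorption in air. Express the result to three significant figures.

45.8 mR

Using I₁d₁² = I₂d₂², rate at 4.15 m:
(1.00/4.15)² = 0.05806, so 367 × 0.05806 = 21.31 mR/h.
Dose = rate × time = 21.31 mR/h × 2.150 h = 45.82 mR.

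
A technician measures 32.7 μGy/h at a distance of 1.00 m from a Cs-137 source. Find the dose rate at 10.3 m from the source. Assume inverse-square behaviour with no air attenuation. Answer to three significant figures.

By the inverse-square law, the rate at 10.3 m is
32.7 × (1.00/10.3)² = 32.7 × 0.009426 = 0.3082 μGy/h.

0.308 μGy/h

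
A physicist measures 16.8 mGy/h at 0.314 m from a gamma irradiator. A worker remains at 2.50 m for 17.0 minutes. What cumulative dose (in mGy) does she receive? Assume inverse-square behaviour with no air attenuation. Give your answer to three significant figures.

Intensity scales as (d₁/d₂)², so rate at 2.50 m:
16.8 × (0.314/2.50)² = 16.8 × 0.01578 = 0.2651 mGy/h.
Dose = rate × time = 0.2651 mGy/h × 0.2833 h = 0.07510 mGy.

0.0751 mGy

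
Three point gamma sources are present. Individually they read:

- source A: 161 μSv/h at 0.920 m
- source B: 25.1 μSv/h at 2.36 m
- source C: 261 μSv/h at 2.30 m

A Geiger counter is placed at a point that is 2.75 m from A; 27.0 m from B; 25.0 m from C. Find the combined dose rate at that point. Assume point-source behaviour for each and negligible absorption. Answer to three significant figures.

20.4 μSv/h

By superposition, sum each source's inverse-square contribution:
A: 161 × (0.920/2.75)² = 18.02 μSv/h
B: 25.1 × (2.36/27.0)² = 0.1918 μSv/h
C: 261 × (2.30/25.0)² = 2.209 μSv/h
Total = 18.02 + 0.1918 + 2.209 = 20.42 μSv/h.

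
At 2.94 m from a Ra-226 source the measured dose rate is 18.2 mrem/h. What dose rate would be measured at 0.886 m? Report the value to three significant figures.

Intensity scales as (d₁/d₂)², so scaling from 2.94 m to 0.886 m:
18.2 × (2.94/0.886)² = 18.2 × 11.01 = 200.4 mrem/h.

200 mrem/h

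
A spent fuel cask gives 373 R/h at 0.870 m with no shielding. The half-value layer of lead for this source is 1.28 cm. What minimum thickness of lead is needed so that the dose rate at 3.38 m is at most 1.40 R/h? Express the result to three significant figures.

5.30 cm

At 3.38 m, distance alone gives (0.870/3.38)² = 0.06625, so 373 × 0.06625 = 24.71 R/h.
Further attenuation needed: 24.71/1.40 = 17.65.
n = log₂(17.65) = 4.142 half-value layers.
Thickness = 4.142 × 1.28 cm = 5.302 cm.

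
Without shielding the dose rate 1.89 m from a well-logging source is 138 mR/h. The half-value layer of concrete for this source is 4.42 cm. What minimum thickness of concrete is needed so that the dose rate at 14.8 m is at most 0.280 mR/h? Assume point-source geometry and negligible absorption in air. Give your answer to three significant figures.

13.3 cm

At 14.8 m, distance alone gives 138 × (1.89/14.8)² = 138 × 0.01631 = 2.251 mR/h.
Further attenuation needed: 2.251/0.280 = 8.039.
n = log₂(8.039) = 3.007 half-value layers.
Thickness = 3.007 × 4.42 cm = 13.29 cm.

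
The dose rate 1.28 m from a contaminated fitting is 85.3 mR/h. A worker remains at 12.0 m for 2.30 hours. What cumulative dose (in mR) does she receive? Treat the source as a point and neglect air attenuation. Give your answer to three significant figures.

Since intensity falls as 1/r², rate at 12.0 m:
(1.28/12.0)² = 0.01138, so 85.3 × 0.01138 = 0.9707 mR/h.
Dose = rate × time = 0.9707 mR/h × 2.300 h = 2.233 mR.

2.23 mR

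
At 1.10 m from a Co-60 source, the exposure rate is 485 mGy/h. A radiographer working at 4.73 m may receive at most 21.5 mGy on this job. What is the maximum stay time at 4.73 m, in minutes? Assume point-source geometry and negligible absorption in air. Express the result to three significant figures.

49.2 min

Applying the 1/r² law, rate at 4.73 m:
(1.10/4.73)² = 0.05408, so 485 × 0.05408 = 26.23 mGy/h.
Stay time = 21.5 mGy ÷ 26.23 mGy/h = 0.8197 h = 49.18 min.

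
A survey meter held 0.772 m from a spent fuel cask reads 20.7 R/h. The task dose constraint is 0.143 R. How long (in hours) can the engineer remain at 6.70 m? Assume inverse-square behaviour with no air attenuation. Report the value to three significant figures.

Using I₁d₁² = I₂d₂², rate at 6.70 m:
20.7 × (0.772/6.70)² = 20.7 × 0.01328 = 0.2749 R/h.
Stay time = 0.143 R ÷ 0.2749 R/h = 0.5202 h.

0.520 h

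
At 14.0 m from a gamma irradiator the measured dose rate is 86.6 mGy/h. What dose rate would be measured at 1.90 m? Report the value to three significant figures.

4700 mGy/h

By the inverse-square law, scaling from 14.0 m to 1.90 m:
(14.0/1.90)² = 54.29, so 86.6 × 54.29 = 4702 mGy/h.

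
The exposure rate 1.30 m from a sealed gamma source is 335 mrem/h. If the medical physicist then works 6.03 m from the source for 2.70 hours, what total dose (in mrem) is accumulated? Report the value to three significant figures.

By the inverse-square law, rate at 6.03 m:
(1.30/6.03)² = 0.04648, so 335 × 0.04648 = 15.57 mrem/h.
Dose = rate × time = 15.57 mrem/h × 2.700 h = 42.04 mrem.

42.0 mrem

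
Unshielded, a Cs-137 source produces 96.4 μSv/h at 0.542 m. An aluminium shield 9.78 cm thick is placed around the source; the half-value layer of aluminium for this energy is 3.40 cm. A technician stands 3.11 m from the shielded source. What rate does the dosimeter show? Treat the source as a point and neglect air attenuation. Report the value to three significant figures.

0.399 μSv/h

Distance alone: 96.4 × (0.542/3.11)² = 96.4 × 0.03037 = 2.928 μSv/h.
Shield: 9.78/3.40 = 2.876 half-value layers → attenuation 2^(−2.876) = 0.1362.
Combined: 2.928 × 0.1362 = 0.3988 μSv/h.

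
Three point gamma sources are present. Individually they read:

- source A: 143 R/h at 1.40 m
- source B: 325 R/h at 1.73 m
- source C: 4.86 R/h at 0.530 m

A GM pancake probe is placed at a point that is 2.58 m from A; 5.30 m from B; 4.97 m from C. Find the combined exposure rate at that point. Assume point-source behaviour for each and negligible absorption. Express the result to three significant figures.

76.8 R/h

Each source contributes Iᵢ·(dᵢ/rᵢ)²; contributions add.
A: 143 × (1.40/2.58)² = 42.11 R/h
B: 325 × (1.73/5.30)² = 34.63 R/h
C: 4.86 × (0.530/4.97)² = 0.05527 R/h
Total = 42.11 + 34.63 + 0.05527 = 76.80 R/h.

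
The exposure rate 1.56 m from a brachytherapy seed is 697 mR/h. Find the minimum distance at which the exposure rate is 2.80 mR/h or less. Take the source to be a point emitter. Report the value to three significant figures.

Since intensity falls as 1/r², d₂ = d₁·√(I₁/I₂).
I₁/I₂ = 697/2.80 = 248.9, so d₂ = 1.56 × √248.9 = 24.61 m.

24.6 m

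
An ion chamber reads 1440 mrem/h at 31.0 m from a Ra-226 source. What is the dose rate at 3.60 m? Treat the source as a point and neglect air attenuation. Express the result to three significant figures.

107000 mrem/h

Since intensity falls as 1/r², the rate at 3.60 m is
1440 × (31.0/3.60)² = 1440 × 74.15 = 106800 mrem/h.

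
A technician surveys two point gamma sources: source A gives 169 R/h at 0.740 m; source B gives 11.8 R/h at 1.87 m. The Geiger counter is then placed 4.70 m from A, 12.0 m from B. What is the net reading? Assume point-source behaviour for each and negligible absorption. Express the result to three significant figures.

Each source contributes Iᵢ·(dᵢ/rᵢ)²; contributions add.
A: 169 × (0.740/4.70)² = 4.189 R/h
B: 11.8 × (1.87/12.0)² = 0.2866 R/h
Total = 4.189 + 0.2866 = 4.476 R/h.

4.48 R/h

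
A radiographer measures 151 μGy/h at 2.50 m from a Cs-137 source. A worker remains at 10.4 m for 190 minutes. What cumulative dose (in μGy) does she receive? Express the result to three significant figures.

Intensity scales as (d₁/d₂)², so rate at 10.4 m:
(2.50/10.4)² = 0.05778, so 151 × 0.05778 = 8.725 μGy/h.
Dose = rate × time = 8.725 μGy/h × 3.167 h = 27.63 μGy.

27.6 μGy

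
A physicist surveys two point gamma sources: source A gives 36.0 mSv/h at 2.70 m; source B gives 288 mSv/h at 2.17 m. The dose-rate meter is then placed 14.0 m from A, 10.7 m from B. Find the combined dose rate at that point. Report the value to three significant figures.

13.2 mSv/h

By superposition, sum each source's inverse-square contribution:
A: 36.0 × (2.70/14.0)² = 1.339 mSv/h
B: 288 × (2.17/10.7)² = 11.85 mSv/h
Total = 1.339 + 11.85 = 13.19 mSv/h.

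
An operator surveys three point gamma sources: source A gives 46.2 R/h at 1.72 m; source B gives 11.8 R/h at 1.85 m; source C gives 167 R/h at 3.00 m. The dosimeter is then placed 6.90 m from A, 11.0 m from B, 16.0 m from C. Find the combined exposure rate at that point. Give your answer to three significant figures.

9.08 R/h

Each source contributes Iᵢ·(dᵢ/rᵢ)²; contributions add.
A: 46.2 × (1.72/6.90)² = 2.871 R/h
B: 11.8 × (1.85/11.0)² = 0.3338 R/h
C: 167 × (3.00/16.0)² = 5.871 R/h
Total = 2.871 + 0.3338 + 5.871 = 9.076 R/h.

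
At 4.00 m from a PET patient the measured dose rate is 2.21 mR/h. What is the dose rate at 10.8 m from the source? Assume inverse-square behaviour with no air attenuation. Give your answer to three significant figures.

Since intensity falls as 1/r², scaling from 4.00 m to 10.8 m:
(4.00/10.8)² = 0.1372, so 2.21 × 0.1372 = 0.3032 mR/h.

0.303 mR/h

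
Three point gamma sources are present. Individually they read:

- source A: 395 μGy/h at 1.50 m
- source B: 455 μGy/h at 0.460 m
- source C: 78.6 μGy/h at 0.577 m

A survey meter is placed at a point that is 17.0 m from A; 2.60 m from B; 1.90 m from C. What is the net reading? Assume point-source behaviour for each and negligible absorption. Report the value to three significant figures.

By superposition, sum each source's inverse-square contribution:
A: 395 × (1.50/17.0)² = 3.075 μGy/h
B: 455 × (0.460/2.60)² = 14.24 μGy/h
C: 78.6 × (0.577/1.90)² = 7.249 μGy/h
Total = 3.075 + 14.24 + 7.249 = 24.56 μGy/h.

24.6 μGy/h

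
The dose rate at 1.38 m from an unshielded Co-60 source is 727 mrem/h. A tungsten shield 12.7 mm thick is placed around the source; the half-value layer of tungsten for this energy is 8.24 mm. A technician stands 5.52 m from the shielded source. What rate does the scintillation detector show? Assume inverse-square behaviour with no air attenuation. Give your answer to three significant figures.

Distance alone: (1.38/5.52)² = 0.06250, so 727 × 0.06250 = 45.44 mrem/h.
Shield: 12.7/8.24 = 1.541 half-value layers → attenuation 2^(−1.541) = 0.3436.
Combined: 45.44 × 0.3436 = 15.61 mrem/h.

15.6 mrem/h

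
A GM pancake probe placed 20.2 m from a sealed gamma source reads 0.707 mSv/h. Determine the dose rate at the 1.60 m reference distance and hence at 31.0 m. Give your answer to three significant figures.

113 mSv/h; 0.300 mSv/h

Applying the 1/r² law,
At 1.60 m: (20.2/1.60)² = 159.4, so 0.707 × 159.4 = 112.7 mSv/h
At 31.0 m: (1.60/31.0)² = 0.002664, so 112.7 × 0.002664 = 0.3002 mSv/h.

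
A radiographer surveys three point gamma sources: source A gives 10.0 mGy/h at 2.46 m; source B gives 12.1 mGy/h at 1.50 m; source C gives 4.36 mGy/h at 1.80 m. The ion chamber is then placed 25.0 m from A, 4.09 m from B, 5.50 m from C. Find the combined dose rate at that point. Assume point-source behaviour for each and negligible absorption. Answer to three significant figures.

2.19 mGy/h

Each source contributes Iᵢ·(dᵢ/rᵢ)²; contributions add.
A: 10.0 × (2.46/25.0)² = 0.09683 mGy/h
B: 12.1 × (1.50/4.09)² = 1.628 mGy/h
C: 4.36 × (1.80/5.50)² = 0.4670 mGy/h
Total = 0.09683 + 1.628 + 0.4670 = 2.192 mGy/h.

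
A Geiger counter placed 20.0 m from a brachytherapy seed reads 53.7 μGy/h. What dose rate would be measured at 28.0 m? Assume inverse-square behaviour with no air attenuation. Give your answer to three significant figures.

27.4 μGy/h

Applying the 1/r² law, scaling from 20.0 m to 28.0 m:
53.7 × (20.0/28.0)² = 53.7 × 0.5102 = 27.40 μGy/h.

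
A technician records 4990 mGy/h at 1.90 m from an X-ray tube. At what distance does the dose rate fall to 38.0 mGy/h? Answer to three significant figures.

21.8 m

Since intensity falls as 1/r², d₂ = d₁·√(I₁/I₂).
I₁/I₂ = 4990/38.0 = 131.3, so d₂ = 1.90 × √131.3 = 21.77 m.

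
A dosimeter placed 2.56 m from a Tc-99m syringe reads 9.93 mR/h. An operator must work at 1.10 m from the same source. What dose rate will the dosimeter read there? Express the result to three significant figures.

53.8 mR/h

Intensity scales as (d₁/d₂)², so scaling from 2.56 m to 1.10 m:
9.93 × (2.56/1.10)² = 9.93 × 5.416 = 53.78 mR/h.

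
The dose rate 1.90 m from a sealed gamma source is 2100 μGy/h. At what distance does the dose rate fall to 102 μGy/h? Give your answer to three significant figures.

Since intensity falls as 1/r², d₂ = d₁·√(I₁/I₂).
I₁/I₂ = 2100/102 = 20.59, so d₂ = 1.90 × √20.59 = 8.621 m.

8.62 m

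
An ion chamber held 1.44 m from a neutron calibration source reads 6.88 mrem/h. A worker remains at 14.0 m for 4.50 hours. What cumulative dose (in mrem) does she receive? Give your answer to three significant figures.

0.328 mrem

Since intensity falls as 1/r², rate at 14.0 m:
(1.44/14.0)² = 0.01058, so 6.88 × 0.01058 = 0.07279 mrem/h.
Dose = rate × time = 0.07279 mrem/h × 4.500 h = 0.3276 mrem.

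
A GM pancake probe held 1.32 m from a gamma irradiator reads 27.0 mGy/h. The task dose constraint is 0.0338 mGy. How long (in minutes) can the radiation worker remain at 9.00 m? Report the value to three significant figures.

By the inverse-square law, rate at 9.00 m:
(1.32/9.00)² = 0.02151, so 27.0 × 0.02151 = 0.5808 mGy/h.
Stay time = 0.0338 mGy ÷ 0.5808 mGy/h = 0.05820 h = 3.492 min.

3.49 min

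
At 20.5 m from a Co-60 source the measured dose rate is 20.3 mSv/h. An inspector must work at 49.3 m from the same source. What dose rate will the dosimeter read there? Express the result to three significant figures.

3.51 mSv/h

Since intensity falls as 1/r², scaling from 20.5 m to 49.3 m:
(20.5/49.3)² = 0.1729, so 20.3 × 0.1729 = 3.510 mSv/h.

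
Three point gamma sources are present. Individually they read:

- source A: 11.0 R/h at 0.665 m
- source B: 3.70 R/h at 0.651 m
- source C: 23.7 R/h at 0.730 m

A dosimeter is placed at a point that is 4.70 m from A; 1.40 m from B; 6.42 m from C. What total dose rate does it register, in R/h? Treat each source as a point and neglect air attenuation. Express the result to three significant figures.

1.33 R/h

Each source contributes Iᵢ·(dᵢ/rᵢ)²; contributions add.
A: 11.0 × (0.665/4.70)² = 0.2202 R/h
B: 3.70 × (0.651/1.40)² = 0.8000 R/h
C: 23.7 × (0.730/6.42)² = 0.3064 R/h
Total = 0.2202 + 0.8000 + 0.3064 = 1.327 R/h.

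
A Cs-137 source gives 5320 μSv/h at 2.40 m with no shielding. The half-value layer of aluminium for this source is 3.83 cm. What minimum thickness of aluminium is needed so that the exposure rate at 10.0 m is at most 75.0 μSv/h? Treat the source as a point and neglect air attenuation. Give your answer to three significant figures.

At 10.0 m, distance alone gives (2.40/10.0)² = 0.05760, so 5320 × 0.05760 = 306.4 μSv/h.
Further attenuation needed: 306.4/75.0 = 4.085.
n = log₂(4.085) = 2.030 half-value layers.
Thickness = 2.030 × 3.83 cm = 7.775 cm.

7.78 cm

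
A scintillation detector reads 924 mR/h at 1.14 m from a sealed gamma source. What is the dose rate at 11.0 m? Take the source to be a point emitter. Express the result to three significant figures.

9.92 mR/h

Applying the 1/r² law, the rate at 11.0 m is
924 × (1.14/11.0)² = 924 × 0.01074 = 9.924 mR/h.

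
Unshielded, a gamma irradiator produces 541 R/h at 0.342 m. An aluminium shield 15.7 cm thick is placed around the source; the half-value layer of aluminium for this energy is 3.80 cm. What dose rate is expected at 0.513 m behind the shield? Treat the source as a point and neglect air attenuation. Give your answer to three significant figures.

13.7 R/h

Distance alone: 541 × (0.342/0.513)² = 541 × 0.4444 = 240.4 R/h.
Shield: 15.7/3.80 = 4.132 half-value layers → attenuation 2^(−4.132) = 0.05704.
Combined: 240.4 × 0.05704 = 13.71 R/h.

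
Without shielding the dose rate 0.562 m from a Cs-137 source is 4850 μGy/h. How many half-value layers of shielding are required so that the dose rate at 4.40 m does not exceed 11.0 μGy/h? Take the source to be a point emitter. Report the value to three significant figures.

At 4.40 m, distance alone gives 4850 × (0.562/4.40)² = 4850 × 0.01631 = 79.10 μGy/h.
Further attenuation needed: 79.10/11.0 = 7.191.
n = log₂(7.191) = 2.846 half-value layers.

2.85 half-value layers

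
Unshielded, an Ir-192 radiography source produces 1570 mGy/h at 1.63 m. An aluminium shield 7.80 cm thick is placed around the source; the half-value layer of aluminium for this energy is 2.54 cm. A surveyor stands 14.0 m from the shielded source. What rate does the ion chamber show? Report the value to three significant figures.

Distance alone: (1.63/14.0)² = 0.01356, so 1570 × 0.01356 = 21.29 mGy/h.
Shield: 7.80/2.54 = 3.071 half-value layers → attenuation 2^(−3.071) = 0.1190.
Combined: 21.29 × 0.1190 = 2.534 mGy/h.

2.53 mGy/h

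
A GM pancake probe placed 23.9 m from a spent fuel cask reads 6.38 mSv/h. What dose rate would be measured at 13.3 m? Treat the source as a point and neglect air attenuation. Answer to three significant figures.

Applying the 1/r² law, scaling from 23.9 m to 13.3 m:
(23.9/13.3)² = 3.229, so 6.38 × 3.229 = 20.60 mSv/h.

20.6 mSv/h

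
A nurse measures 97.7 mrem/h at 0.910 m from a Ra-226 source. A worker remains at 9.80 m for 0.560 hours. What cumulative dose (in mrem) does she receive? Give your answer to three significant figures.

Intensity scales as (d₁/d₂)², so rate at 9.80 m:
97.7 × (0.910/9.80)² = 97.7 × 0.008622 = 0.8424 mrem/h.
Dose = rate × time = 0.8424 mrem/h × 0.5600 h = 0.4717 mrem.

0.472 mrem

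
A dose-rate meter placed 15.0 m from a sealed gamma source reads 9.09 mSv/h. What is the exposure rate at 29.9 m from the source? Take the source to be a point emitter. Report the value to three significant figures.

2.29 mSv/h

Applying the 1/r² law, scaling from 15.0 m to 29.9 m:
(15.0/29.9)² = 0.2517, so 9.09 × 0.2517 = 2.288 mSv/h.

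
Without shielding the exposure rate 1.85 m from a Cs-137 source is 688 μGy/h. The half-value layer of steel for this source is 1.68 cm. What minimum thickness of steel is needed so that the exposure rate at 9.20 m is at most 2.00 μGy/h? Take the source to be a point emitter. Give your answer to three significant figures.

6.38 cm

At 9.20 m, distance alone gives 688 × (1.85/9.20)² = 688 × 0.04044 = 27.82 μGy/h.
Further attenuation needed: 27.82/2.00 = 13.91.
n = log₂(13.91) = 3.798 half-value layers.
Thickness = 3.798 × 1.68 cm = 6.381 cm.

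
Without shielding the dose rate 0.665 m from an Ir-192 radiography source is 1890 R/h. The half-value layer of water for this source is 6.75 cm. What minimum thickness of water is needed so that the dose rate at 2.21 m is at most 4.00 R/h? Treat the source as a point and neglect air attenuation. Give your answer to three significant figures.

36.6 cm

At 2.21 m, distance alone gives 1890 × (0.665/2.21)² = 1890 × 0.09054 = 171.1 R/h.
Further attenuation needed: 171.1/4.00 = 42.77.
n = log₂(42.77) = 5.419 half-value layers.
Thickness = 5.419 × 6.75 cm = 36.58 cm.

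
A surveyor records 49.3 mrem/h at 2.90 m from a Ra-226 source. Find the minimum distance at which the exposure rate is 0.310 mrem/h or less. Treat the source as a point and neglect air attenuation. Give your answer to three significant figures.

Intensity scales as (d₁/d₂)², so d₂ = d₁·√(I₁/I₂).
I₁/I₂ = 49.3/0.310 = 159.0, so d₂ = 2.90 × √159.0 = 36.57 m.

36.6 m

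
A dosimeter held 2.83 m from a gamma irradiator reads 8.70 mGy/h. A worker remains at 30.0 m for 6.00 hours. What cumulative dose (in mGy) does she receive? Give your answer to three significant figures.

By the inverse-square law, rate at 30.0 m:
(2.83/30.0)² = 0.008899, so 8.70 × 0.008899 = 0.07742 mGy/h.
Dose = rate × time = 0.07742 mGy/h × 6.000 h = 0.4645 mGy.

0.465 mGy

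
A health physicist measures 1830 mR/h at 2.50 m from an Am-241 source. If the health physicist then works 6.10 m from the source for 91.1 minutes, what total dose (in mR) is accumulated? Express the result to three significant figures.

467 mR

Applying the 1/r² law, rate at 6.10 m:
(2.50/6.10)² = 0.1680, so 1830 × 0.1680 = 307.4 mR/h.
Dose = rate × time = 307.4 mR/h × 1.518 h = 466.6 mR.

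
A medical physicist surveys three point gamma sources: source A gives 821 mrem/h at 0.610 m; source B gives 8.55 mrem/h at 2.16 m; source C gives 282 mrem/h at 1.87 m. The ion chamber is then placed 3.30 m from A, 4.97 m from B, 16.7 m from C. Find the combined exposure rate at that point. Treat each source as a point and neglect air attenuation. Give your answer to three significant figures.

Each source contributes Iᵢ·(dᵢ/rᵢ)²; contributions add.
A: 821 × (0.610/3.30)² = 28.05 mrem/h
B: 8.55 × (2.16/4.97)² = 1.615 mrem/h
C: 282 × (1.87/16.7)² = 3.536 mrem/h
Total = 28.05 + 1.615 + 3.536 = 33.20 mrem/h.

33.2 mrem/h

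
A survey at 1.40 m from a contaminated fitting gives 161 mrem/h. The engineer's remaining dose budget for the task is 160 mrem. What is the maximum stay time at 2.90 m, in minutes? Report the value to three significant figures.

256 min

Applying the 1/r² law, rate at 2.90 m:
(1.40/2.90)² = 0.2331, so 161 × 0.2331 = 37.53 mrem/h.
Stay time = 160 mrem ÷ 37.53 mrem/h = 4.263 h = 255.8 min.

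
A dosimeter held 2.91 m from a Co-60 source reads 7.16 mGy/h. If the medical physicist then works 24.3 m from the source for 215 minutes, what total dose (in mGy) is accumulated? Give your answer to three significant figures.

0.368 mGy

Using I₁d₁² = I₂d₂², rate at 24.3 m:
7.16 × (2.91/24.3)² = 7.16 × 0.01434 = 0.1027 mGy/h.
Dose = rate × time = 0.1027 mGy/h × 3.583 h = 0.3680 mGy.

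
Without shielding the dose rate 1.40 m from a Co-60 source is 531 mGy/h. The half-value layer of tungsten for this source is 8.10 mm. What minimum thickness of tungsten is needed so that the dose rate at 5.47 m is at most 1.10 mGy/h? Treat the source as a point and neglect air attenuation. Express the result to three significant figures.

At 5.47 m, distance alone gives 531 × (1.40/5.47)² = 531 × 0.06551 = 34.79 mGy/h.
Further attenuation needed: 34.79/1.10 = 31.63.
n = log₂(31.63) = 4.983 half-value layers.
Thickness = 4.983 × 8.10 mm = 40.36 mm.

40.4 mm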